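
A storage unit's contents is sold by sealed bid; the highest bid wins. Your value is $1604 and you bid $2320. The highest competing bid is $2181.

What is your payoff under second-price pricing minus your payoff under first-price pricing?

$139

You have the highest bid, so you win under either rule.
Second-price: pay $2181 → payoff −$577.
First-price: pay your own bid $2320 → payoff −$716.
Difference = −$577 − (−$716) = $139.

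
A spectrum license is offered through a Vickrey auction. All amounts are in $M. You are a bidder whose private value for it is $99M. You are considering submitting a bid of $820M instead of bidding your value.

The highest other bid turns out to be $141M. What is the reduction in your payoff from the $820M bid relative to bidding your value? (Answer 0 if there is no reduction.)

$42M

Bidding your value $99M: you lose (since $99M < $141M). Payoff $0M.
Bidding $820M: you win and pay $141M. Payoff $99M − $141M = −$42M.
The competing bid $141M lies between your value and your inflated bid, so overbidding wins an item priced above your value.
Loss from deviating = $0M − (−$42M) = $42M.
Truthful bidding weakly dominates here: raising your bid can only win items priced above your value, and lowering it can only forfeit items priced below.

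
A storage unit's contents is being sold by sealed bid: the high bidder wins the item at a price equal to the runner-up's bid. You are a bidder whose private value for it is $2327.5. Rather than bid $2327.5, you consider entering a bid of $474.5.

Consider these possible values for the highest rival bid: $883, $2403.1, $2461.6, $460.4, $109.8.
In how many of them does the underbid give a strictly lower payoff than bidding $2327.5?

1

The deviation hurts exactly when the highest competing bid lies strictly between $474.5 and $2327.5 — underbidding then forfeits a profitable win.
$883: inside the interval → strictly worse (loss $1444.5).
$2403.1: above both → same outcome either way.
$2461.6: above both → same outcome either way.
$460.4: below both → same outcome either way.
$109.8: below both → same outcome either way.
Count: 1.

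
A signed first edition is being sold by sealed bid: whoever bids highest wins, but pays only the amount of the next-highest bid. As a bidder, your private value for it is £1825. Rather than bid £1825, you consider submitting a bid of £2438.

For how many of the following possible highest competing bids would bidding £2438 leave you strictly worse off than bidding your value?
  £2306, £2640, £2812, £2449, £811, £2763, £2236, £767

The deviation hurts exactly when the highest competing bid lies strictly between £1825 and £2438 — overbidding then wins at a price above your value.
£2306: inside the interval → strictly worse (loss £481).
£2640: above both → same outcome either way.
£2812: above both → same outcome either way.
£2449: above both → same outcome either way.
£811: below both → same outcome either way.
£2763: above both → same outcome either way.
£2236: inside the interval → strictly worse (loss £411).
£767: below both → same outcome either way.
Count: 2.

2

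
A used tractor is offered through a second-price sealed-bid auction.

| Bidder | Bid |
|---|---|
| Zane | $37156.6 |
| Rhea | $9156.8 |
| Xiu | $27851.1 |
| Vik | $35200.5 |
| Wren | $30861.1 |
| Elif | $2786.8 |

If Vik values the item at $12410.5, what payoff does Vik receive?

$0

Highest bid: Zane at $37156.6, so Zane wins.
Second-highest bid: Vik at $35200.5 — that is the price the winner pays.
Vik did not win, so Vik pays nothing and receives nothing: payoff $0.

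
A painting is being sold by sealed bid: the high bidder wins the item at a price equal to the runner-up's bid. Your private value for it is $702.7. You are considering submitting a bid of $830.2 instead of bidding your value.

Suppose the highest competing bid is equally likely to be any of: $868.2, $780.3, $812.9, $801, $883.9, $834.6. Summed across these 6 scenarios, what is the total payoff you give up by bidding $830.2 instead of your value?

$286.1

The deviation costs you only when the competing bid falls strictly between $702.7 and $830.2; elsewhere both bids give the same outcome.
$868.2: outcomes coincide → loss $0.
$780.3: truthful payoff $0, deviation payoff −$77.6 → loss $77.6.
$812.9: truthful payoff $0, deviation payoff −$110.2 → loss $110.2.
$801: truthful payoff $0, deviation payoff −$98.3 → loss $98.3.
$883.9: outcomes coincide → loss $0.
$834.6: outcomes coincide → loss $0.
Total loss = $77.6 + $110.2 + $98.3 = $286.1.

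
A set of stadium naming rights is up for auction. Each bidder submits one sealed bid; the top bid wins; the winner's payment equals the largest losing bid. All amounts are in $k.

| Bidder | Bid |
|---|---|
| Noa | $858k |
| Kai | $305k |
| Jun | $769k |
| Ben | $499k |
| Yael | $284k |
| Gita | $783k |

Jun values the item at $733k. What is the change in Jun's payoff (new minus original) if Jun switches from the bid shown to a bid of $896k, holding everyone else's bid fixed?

The highest bid among the other bidders is $858k; Jun's bid doesn't change that.
Original bid $769k: Jun is not highest (top rival bid is $858k); payoff $0k.
Alternative bid $896k: Jun is highest, pays the top rival bid $858k; payoff $733k − $858k = −$125k.
Change in payoff = −$125k − ($0k) = −$125k.

−$125k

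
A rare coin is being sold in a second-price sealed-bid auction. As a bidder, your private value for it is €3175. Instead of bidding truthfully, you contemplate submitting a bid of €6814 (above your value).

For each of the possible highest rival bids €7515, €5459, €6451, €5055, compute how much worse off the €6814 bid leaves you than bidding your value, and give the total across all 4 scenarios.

€7440

The deviation costs you only when the competing bid falls strictly between €3175 and €6814; elsewhere both bids give the same outcome.
€7515: outcomes coincide → loss €0.
€5459: truthful payoff €0, deviation payoff −€2284 → loss €2284.
€6451: truthful payoff €0, deviation payoff −€3276 → loss €3276.
€5055: truthful payoff €0, deviation payoff −€1880 → loss €1880.
Total loss = €2284 + €3276 + €1880 = €7440.
Truthful bidding weakly dominates here: raising your bid can only win items priced above your value, and lowering it can only forfeit items priced below.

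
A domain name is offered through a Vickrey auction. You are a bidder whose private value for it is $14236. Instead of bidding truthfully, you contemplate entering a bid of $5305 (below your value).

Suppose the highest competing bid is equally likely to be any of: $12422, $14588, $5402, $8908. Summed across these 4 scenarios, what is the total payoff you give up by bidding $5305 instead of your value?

$15976

The deviation costs you only when the competing bid falls strictly between $5305 and $14236; elsewhere both bids give the same outcome.
$12422: truthful payoff $1814, deviation payoff $0 → loss $1814.
$14588: outcomes coincide → loss $0.
$5402: truthful payoff $8834, deviation payoff $0 → loss $8834.
$8908: truthful payoff $5328, deviation payoff $0 → loss $5328.
Total loss = $1814 + $8834 + $5328 = $15976.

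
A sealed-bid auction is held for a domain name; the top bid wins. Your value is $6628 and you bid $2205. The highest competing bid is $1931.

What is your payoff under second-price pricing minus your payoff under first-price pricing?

$274

You have the highest bid, so you win under either rule.
Second-price: pay $1931 → payoff $4697.
First-price: pay your own bid $2205 → payoff $4423.
Difference = $4697 − ($4423) = $274.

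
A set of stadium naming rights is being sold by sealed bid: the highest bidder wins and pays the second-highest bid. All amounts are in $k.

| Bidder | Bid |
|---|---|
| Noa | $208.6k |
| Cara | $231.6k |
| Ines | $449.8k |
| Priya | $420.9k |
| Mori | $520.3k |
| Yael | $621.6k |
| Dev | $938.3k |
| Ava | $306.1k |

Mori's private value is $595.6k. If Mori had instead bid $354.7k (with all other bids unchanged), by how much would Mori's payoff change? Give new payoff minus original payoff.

$0k

The highest bid among the other bidders is $938.3k; Mori's bid doesn't change that.
Original bid $520.3k: Mori is not highest (top rival bid is $938.3k); payoff $0k.
Alternative bid $354.7k: Mori is not highest (top rival bid is $938.3k); payoff $0k.
Change in payoff = $0k − ($0k) = $0k.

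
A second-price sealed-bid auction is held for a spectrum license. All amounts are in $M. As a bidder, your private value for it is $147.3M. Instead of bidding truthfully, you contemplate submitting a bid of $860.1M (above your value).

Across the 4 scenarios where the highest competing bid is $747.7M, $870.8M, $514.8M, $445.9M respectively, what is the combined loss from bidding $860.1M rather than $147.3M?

The deviation costs you only when the competing bid falls strictly between $147.3M and $860.1M; elsewhere both bids give the same outcome.
$747.7M: truthful payoff $0M, deviation payoff −$600.4M → loss $600.4M.
$870.8M: outcomes coincide → loss $0M.
$514.8M: truthful payoff $0M, deviation payoff −$367.5M → loss $367.5M.
$445.9M: truthful payoff $0M, deviation payoff −$298.6M → loss $298.6M.
Total loss = $600.4M + $367.5M + $298.6M = $1266.5M.

$1266.5M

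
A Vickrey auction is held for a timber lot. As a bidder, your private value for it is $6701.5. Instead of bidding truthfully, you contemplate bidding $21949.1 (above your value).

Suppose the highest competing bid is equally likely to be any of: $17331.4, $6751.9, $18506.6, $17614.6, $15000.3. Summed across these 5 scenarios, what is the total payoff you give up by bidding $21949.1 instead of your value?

$41697.3

The deviation costs you only when the competing bid falls strictly between $6701.5 and $21949.1; elsewhere both bids give the same outcome.
$17331.4: truthful payoff $0, deviation payoff −$10629.9 → loss $10629.9.
$6751.9: truthful payoff $0, deviation payoff −$50.4 → loss $50.4.
$18506.6: truthful payoff $0, deviation payoff −$11805.1 → loss $11805.1.
$17614.6: truthful payoff $0, deviation payoff −$10913.1 → loss $10913.1.
$15000.3: truthful payoff $0, deviation payoff −$8298.8 → loss $8298.8.
Total loss = $10629.9 + $50.4 + $11805.1 + $10913.1 + $8298.8 = $41697.3.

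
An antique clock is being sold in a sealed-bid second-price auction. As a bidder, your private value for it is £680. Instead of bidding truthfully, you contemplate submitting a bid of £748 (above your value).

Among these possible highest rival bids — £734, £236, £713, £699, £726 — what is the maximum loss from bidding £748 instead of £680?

£734: truthful gives £0, deviation gives −£54 → loss £54.
£236: same outcome either way → loss £0.
£713: truthful gives £0, deviation gives −£33 → loss £33.
£699: truthful gives £0, deviation gives −£19 → loss £19.
£726: truthful gives £0, deviation gives −£46 → loss £46.
Maximum loss: £54.

£54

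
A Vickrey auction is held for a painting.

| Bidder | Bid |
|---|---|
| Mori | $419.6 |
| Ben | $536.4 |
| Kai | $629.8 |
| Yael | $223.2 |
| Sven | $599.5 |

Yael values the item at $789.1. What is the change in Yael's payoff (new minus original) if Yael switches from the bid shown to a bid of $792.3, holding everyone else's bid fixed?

$159.3

The highest bid among the other bidders is $629.8; Yael's bid doesn't change that.
Original bid $223.2: Yael is not highest (top rival bid is $629.8); payoff $0.
Alternative bid $792.3: Yael is highest, pays the top rival bid $629.8; payoff $789.1 − $629.8 = $159.3.
Change in payoff = $159.3 − ($0) = $159.3.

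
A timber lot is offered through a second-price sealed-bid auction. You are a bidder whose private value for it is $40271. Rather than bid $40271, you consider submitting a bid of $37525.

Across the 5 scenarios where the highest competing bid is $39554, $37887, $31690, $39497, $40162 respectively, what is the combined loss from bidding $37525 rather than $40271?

$3984

The deviation costs you only when the competing bid falls strictly between $37525 and $40271; elsewhere both bids give the same outcome.
$39554: truthful payoff $717, deviation payoff $0 → loss $717.
$37887: truthful payoff $2384, deviation payoff $0 → loss $2384.
$31690: outcomes coincide → loss $0.
$39497: truthful payoff $774, deviation payoff $0 → loss $774.
$40162: truthful payoff $109, deviation payoff $0 → loss $109.
Total loss = $717 + $2384 + $774 + $109 = $3984.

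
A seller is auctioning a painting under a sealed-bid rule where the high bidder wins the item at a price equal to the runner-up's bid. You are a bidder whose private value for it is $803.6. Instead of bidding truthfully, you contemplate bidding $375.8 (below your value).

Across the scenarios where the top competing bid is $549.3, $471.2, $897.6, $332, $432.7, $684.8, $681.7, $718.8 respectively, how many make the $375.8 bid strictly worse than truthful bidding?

The deviation hurts exactly when the highest competing bid lies strictly between $375.8 and $803.6 — underbidding then forfeits a profitable win.
$549.3: inside the interval → strictly worse (loss $254.3).
$471.2: inside the interval → strictly worse (loss $332.4).
$897.6: above both → same outcome either way.
$332: below both → same outcome either way.
$432.7: inside the interval → strictly worse (loss $370.9).
$684.8: inside the interval → strictly worse (loss $118.8).
$681.7: inside the interval → strictly worse (loss $121.9).
$718.8: inside the interval → strictly worse (loss $84.8).
Count: 6.

6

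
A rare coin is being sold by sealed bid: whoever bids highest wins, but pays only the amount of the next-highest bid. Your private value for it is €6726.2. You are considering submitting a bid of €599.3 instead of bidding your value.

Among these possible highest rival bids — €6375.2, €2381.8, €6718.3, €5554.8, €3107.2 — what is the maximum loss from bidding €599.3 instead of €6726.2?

€6375.2: truthful gives €351, deviation gives €0 → loss €351.
€2381.8: truthful gives €4344.4, deviation gives €0 → loss €4344.4.
€6718.3: truthful gives €7.9, deviation gives €0 → loss €7.9.
€5554.8: truthful gives €1171.4, deviation gives €0 → loss €1171.4.
€3107.2: truthful gives €3619, deviation gives €0 → loss €3619.
Maximum loss: €4344.4.

€4344.4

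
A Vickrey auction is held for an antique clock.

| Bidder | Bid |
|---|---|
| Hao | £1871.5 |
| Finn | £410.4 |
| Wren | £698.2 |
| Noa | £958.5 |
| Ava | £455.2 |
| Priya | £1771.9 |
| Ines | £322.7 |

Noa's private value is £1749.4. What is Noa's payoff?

Highest bid: Hao at £1871.5, so Hao wins.
Second-highest bid: Priya at £1771.9 — that is the price the winner pays.
Noa did not win, so Noa pays nothing and receives nothing: payoff £0.

£0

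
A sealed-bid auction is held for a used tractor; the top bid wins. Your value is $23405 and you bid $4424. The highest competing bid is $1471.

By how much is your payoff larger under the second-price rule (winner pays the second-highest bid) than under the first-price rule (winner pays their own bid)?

$2953

You have the highest bid, so you win under either rule.
Second-price: pay $1471 → payoff $21934.
First-price: pay your own bid $4424 → payoff $18981.
Difference = $21934 − ($18981) = $2953.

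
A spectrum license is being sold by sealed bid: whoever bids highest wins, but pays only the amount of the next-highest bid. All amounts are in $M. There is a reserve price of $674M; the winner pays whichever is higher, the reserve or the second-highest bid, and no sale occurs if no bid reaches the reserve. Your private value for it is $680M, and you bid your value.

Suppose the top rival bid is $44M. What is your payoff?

Your bid $680M is the highest and exceeds the reserve.
Price = max(second-highest bid, reserve) = max($44M, $674M) = $674M.
Payoff = $680M − $674M = $6M.

$6M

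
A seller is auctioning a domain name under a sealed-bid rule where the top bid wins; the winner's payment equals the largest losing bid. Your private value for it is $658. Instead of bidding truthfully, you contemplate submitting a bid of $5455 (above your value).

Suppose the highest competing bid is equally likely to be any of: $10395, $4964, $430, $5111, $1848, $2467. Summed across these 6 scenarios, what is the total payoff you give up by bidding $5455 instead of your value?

$11758

The deviation costs you only when the competing bid falls strictly between $658 and $5455; elsewhere both bids give the same outcome.
$10395: outcomes coincide → loss $0.
$4964: truthful payoff $0, deviation payoff −$4306 → loss $4306.
$430: outcomes coincide → loss $0.
$5111: truthful payoff $0, deviation payoff −$4453 → loss $4453.
$1848: truthful payoff $0, deviation payoff −$1190 → loss $1190.
$2467: truthful payoff $0, deviation payoff −$1809 → loss $1809.
Total loss = $4306 + $4453 + $1190 + $1809 = $11758.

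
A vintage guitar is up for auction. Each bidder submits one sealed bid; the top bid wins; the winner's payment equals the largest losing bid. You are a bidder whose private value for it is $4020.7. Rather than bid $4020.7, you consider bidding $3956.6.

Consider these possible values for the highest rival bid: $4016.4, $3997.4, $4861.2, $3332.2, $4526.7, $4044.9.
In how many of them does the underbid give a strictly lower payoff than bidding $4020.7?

2

The deviation hurts exactly when the highest competing bid lies strictly between $3956.6 and $4020.7 — underbidding then forfeits a profitable win.
$4016.4: inside the interval → strictly worse (loss $4.3).
$3997.4: inside the interval → strictly worse (loss $23.3).
$4861.2: above both → same outcome either way.
$3332.2: below both → same outcome either way.
$4526.7: above both → same outcome either way.
$4044.9: above both → same outcome either way.
Count: 2.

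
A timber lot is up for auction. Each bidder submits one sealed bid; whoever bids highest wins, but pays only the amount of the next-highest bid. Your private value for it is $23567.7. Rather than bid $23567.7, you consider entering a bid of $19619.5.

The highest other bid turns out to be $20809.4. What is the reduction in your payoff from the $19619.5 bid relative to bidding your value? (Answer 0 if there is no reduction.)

Bidding your value $23567.7: you win (since $23567.7 > $20809.4) and pay $20809.4. Payoff $2758.3.
Bidding $19619.5: you lose. Payoff $0.
The competing bid $20809.4 lies between your shaded bid and your value, so underbidding forfeits an item you could have won at a profitable price.
Loss from deviating = $2758.3 − ($0) = $2758.3.
In a second-price auction your bid sets only whether you win, not what you pay, so bidding your true value is weakly dominant.

$2758.3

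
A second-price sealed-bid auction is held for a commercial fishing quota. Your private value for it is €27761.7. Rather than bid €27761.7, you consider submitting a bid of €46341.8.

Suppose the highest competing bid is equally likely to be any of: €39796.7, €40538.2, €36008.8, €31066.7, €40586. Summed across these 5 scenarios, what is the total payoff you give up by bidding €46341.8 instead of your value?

€49187.9

The deviation costs you only when the competing bid falls strictly between €27761.7 and €46341.8; elsewhere both bids give the same outcome.
€39796.7: truthful payoff €0, deviation payoff −€12035 → loss €12035.
€40538.2: truthful payoff €0, deviation payoff −€12776.5 → loss €12776.5.
€36008.8: truthful payoff €0, deviation payoff −€8247.1 → loss €8247.1.
€31066.7: truthful payoff €0, deviation payoff −€3305 → loss €3305.
€40586: truthful payoff €0, deviation payoff −€12824.3 → loss €12824.3.
Total loss = €12035 + €12776.5 + €8247.1 + €3305 + €12824.3 = €49187.9.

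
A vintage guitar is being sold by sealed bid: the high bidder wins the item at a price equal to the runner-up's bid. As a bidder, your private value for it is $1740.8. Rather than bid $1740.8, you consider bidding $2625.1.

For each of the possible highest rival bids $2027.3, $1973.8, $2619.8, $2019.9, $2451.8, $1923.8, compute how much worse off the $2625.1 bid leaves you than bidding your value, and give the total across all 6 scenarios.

The deviation costs you only when the competing bid falls strictly between $1740.8 and $2625.1; elsewhere both bids give the same outcome.
$2027.3: truthful payoff $0, deviation payoff −$286.5 → loss $286.5.
$1973.8: truthful payoff $0, deviation payoff −$233 → loss $233.
$2619.8: truthful payoff $0, deviation payoff −$879 → loss $879.
$2019.9: truthful payoff $0, deviation payoff −$279.1 → loss $279.1.
$2451.8: truthful payoff $0, deviation payoff −$711 → loss $711.
$1923.8: truthful payoff $0, deviation payoff −$183 → loss $183.
Total loss = $286.5 + $233 + $879 + $279.1 + $711 + $183 = $2571.6.
In a second-price auction your bid sets only whether you win, not what you pay, so bidding your true value is weakly dominant.

$2571.6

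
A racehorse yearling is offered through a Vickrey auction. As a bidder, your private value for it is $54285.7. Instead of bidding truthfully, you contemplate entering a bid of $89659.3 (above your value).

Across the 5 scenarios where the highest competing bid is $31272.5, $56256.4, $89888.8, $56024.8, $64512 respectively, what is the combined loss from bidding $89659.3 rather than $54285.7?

The deviation costs you only when the competing bid falls strictly between $54285.7 and $89659.3; elsewhere both bids give the same outcome.
$31272.5: outcomes coincide → loss $0.
$56256.4: truthful payoff $0, deviation payoff −$1970.7 → loss $1970.7.
$89888.8: outcomes coincide → loss $0.
$56024.8: truthful payoff $0, deviation payoff −$1739.1 → loss $1739.1.
$64512: truthful payoff $0, deviation payoff −$10226.3 → loss $10226.3.
Total loss = $1970.7 + $1739.1 + $10226.3 = $13936.1.
Truthful bidding weakly dominates here: raising your bid can only win items priced above your value, and lowering it can only forfeit items priced below.

$13936.1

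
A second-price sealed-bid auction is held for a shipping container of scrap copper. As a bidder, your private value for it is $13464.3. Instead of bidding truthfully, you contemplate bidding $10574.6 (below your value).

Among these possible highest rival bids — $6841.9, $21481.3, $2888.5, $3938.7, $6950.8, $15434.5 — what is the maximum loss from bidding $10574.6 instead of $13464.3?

$6841.9: same outcome either way → loss $0.
$21481.3: same outcome either way → loss $0.
$2888.5: same outcome either way → loss $0.
$3938.7: same outcome either way → loss $0.
$6950.8: same outcome either way → loss $0.
$15434.5: same outcome either way → loss $0.
Maximum loss: $0.

$0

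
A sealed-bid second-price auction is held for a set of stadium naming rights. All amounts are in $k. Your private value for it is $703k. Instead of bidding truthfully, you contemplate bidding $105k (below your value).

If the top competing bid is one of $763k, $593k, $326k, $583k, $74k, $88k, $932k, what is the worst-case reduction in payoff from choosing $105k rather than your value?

$763k: same outcome either way → loss $0k.
$593k: truthful gives $110k, deviation gives $0k → loss $110k.
$326k: truthful gives $377k, deviation gives $0k → loss $377k.
$583k: truthful gives $120k, deviation gives $0k → loss $120k.
$74k: same outcome either way → loss $0k.
$88k: same outcome either way → loss $0k.
$932k: same outcome either way → loss $0k.
Maximum loss: $377k.

$377k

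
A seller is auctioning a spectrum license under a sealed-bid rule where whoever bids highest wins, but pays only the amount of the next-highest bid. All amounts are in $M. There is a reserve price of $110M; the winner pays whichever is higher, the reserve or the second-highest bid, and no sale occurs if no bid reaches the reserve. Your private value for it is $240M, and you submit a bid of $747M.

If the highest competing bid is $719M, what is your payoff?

−$479M

Your bid $747M is the highest and exceeds the reserve.
Price = max(second-highest bid, reserve) = max($719M, $110M) = $719M.
Payoff = $240M − $719M = −$479M.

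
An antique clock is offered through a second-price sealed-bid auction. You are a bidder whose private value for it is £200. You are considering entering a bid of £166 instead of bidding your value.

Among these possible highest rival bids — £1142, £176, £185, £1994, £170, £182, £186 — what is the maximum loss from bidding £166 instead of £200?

£30

£1142: same outcome either way → loss £0.
£176: truthful gives £24, deviation gives £0 → loss £24.
£185: truthful gives £15, deviation gives £0 → loss £15.
£1994: same outcome either way → loss £0.
£170: truthful gives £30, deviation gives £0 → loss £30.
£182: truthful gives £18, deviation gives £0 → loss £18.
£186: truthful gives £14, deviation gives £0 → loss £14.
Maximum loss: £30.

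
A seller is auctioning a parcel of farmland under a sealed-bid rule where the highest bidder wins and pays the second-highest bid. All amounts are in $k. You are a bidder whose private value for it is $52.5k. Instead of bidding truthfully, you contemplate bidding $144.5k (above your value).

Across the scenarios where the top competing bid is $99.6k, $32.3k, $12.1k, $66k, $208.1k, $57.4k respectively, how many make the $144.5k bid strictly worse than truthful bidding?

3

The deviation hurts exactly when the highest competing bid lies strictly between $52.5k and $144.5k — overbidding then wins at a price above your value.
$99.6k: inside the interval → strictly worse (loss $47.1k).
$32.3k: below both → same outcome either way.
$12.1k: below both → same outcome either way.
$66k: inside the interval → strictly worse (loss $13.5k).
$208.1k: above both → same outcome either way.
$57.4k: inside the interval → strictly worse (loss $4.9k).
Count: 3.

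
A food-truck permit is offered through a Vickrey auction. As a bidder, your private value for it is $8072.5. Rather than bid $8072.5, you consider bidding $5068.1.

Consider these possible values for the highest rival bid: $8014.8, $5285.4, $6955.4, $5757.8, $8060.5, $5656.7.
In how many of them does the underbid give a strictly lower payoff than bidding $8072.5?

The deviation hurts exactly when the highest competing bid lies strictly between $5068.1 and $8072.5 — underbidding then forfeits a profitable win.
$8014.8: inside the interval → strictly worse (loss $57.7).
$5285.4: inside the interval → strictly worse (loss $2787.1).
$6955.4: inside the interval → strictly worse (loss $1117.1).
$5757.8: inside the interval → strictly worse (loss $2314.7).
$8060.5: inside the interval → strictly worse (loss $12).
$5656.7: inside the interval → strictly worse (loss $2415.8).
Count: 6.

6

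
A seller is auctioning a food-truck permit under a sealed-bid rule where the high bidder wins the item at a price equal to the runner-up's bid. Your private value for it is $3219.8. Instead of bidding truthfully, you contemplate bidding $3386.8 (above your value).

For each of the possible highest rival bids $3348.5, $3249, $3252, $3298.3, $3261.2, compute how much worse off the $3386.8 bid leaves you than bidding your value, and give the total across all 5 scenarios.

The deviation costs you only when the competing bid falls strictly between $3219.8 and $3386.8; elsewhere both bids give the same outcome.
$3348.5: truthful payoff $0, deviation payoff −$128.7 → loss $128.7.
$3249: truthful payoff $0, deviation payoff −$29.2 → loss $29.2.
$3252: truthful payoff $0, deviation payoff −$32.2 → loss $32.2.
$3298.3: truthful payoff $0, deviation payoff −$78.5 → loss $78.5.
$3261.2: truthful payoff $0, deviation payoff −$41.4 → loss $41.4.
Total loss = $128.7 + $29.2 + $32.2 + $78.5 + $41.4 = $310.

$310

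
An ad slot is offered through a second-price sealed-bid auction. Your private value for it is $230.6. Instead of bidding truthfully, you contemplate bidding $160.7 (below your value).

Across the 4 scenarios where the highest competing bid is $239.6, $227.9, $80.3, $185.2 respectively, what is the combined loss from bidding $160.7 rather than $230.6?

$48.1

The deviation costs you only when the competing bid falls strictly between $160.7 and $230.6; elsewhere both bids give the same outcome.
$239.6: outcomes coincide → loss $0.
$227.9: truthful payoff $2.7, deviation payoff $0 → loss $2.7.
$80.3: outcomes coincide → loss $0.
$185.2: truthful payoff $45.4, deviation payoff $0 → loss $45.4.
Total loss = $2.7 + $45.4 = $48.1.
Because the price is fixed by the runner-up's bid, deviating from your value can only change a good outcome into a bad one — never the reverse.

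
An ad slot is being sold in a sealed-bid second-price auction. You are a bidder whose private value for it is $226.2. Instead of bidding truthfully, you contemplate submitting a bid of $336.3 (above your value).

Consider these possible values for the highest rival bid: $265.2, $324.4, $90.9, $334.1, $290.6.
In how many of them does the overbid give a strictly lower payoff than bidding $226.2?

4

The deviation hurts exactly when the highest competing bid lies strictly between $226.2 and $336.3 — overbidding then wins at a price above your value.
$265.2: inside the interval → strictly worse (loss $39).
$324.4: inside the interval → strictly worse (loss $98.2).
$90.9: below both → same outcome either way.
$334.1: inside the interval → strictly worse (loss $107.9).
$290.6: inside the interval → strictly worse (loss $64.4).
Count: 4.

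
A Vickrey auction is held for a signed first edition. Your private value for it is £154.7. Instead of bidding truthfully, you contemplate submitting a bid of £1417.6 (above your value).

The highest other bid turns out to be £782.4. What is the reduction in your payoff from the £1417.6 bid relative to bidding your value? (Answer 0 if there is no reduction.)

Bidding your value £154.7: you lose (since £154.7 < £782.4). Payoff £0.
Bidding £1417.6: you win and pay £782.4. Payoff £154.7 − £782.4 = −£627.7.
The competing bid £782.4 lies between your value and your inflated bid, so overbidding wins an item priced above your value.
Loss from deviating = £0 − (−£627.7) = £627.7.

£627.7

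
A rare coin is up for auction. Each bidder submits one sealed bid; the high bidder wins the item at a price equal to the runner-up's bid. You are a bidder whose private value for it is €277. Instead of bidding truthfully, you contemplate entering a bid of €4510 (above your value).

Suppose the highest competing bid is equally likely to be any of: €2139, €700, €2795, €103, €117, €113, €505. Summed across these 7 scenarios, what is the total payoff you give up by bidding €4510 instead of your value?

€5031

The deviation costs you only when the competing bid falls strictly between €277 and €4510; elsewhere both bids give the same outcome.
€2139: truthful payoff €0, deviation payoff −€1862 → loss €1862.
€700: truthful payoff €0, deviation payoff −€423 → loss €423.
€2795: truthful payoff €0, deviation payoff −€2518 → loss €2518.
€103: outcomes coincide → loss €0.
€117: outcomes coincide → loss €0.
€113: outcomes coincide → loss €0.
€505: truthful payoff €0, deviation payoff −€228 → loss €228.
Total loss = €1862 + €423 + €2518 + €228 = €5031.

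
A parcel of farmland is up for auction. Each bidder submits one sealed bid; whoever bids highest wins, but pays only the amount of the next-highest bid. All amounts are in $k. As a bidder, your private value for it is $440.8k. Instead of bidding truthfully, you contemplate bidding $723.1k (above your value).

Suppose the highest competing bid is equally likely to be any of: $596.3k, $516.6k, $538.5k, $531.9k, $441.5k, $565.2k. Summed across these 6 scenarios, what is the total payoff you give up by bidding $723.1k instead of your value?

$545.2k

The deviation costs you only when the competing bid falls strictly between $440.8k and $723.1k; elsewhere both bids give the same outcome.
$596.3k: truthful payoff $0k, deviation payoff −$155.5k → loss $155.5k.
$516.6k: truthful payoff $0k, deviation payoff −$75.8k → loss $75.8k.
$538.5k: truthful payoff $0k, deviation payoff −$97.7k → loss $97.7k.
$531.9k: truthful payoff $0k, deviation payoff −$91.1k → loss $91.1k.
$441.5k: truthful payoff $0k, deviation payoff −$0.7k → loss $0.7k.
$565.2k: truthful payoff $0k, deviation payoff −$124.4k → loss $124.4k.
Total loss = $155.5k + $75.8k + $97.7k + $91.1k + $0.7k + $124.4k = $545.2k.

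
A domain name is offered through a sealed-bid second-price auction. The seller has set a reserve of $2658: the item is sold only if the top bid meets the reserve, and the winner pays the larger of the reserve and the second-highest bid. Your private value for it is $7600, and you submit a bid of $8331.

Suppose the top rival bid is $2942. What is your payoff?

$4658

Your bid $8331 is the highest and exceeds the reserve.
Price = max(second-highest bid, reserve) = max($2942, $2658) = $2942.
Payoff = $7600 − $2942 = $4658.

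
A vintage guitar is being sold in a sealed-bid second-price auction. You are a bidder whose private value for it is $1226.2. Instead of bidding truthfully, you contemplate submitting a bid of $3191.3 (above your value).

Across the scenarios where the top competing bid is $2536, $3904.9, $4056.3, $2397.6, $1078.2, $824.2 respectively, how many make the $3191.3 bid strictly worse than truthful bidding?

The deviation hurts exactly when the highest competing bid lies strictly between $1226.2 and $3191.3 — overbidding then wins at a price above your value.
$2536: inside the interval → strictly worse (loss $1309.8).
$3904.9: above both → same outcome either way.
$4056.3: above both → same outcome either way.
$2397.6: inside the interval → strictly worse (loss $1171.4).
$1078.2: below both → same outcome either way.
$824.2: below both → same outcome either way.
Count: 2.

2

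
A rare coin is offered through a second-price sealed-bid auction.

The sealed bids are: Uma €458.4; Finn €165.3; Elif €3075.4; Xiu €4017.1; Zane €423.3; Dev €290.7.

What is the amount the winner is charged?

€3075.4

Highest bid: Xiu at €4017.1, so Xiu wins.
Second-highest bid: Elif at €3075.4 — that is the price the winner pays.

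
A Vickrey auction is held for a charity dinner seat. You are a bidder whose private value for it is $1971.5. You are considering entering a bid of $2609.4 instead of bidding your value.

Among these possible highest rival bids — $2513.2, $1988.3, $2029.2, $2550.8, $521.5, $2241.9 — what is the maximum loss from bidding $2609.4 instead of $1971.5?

$579.3

$2513.2: truthful gives $0, deviation gives −$541.7 → loss $541.7.
$1988.3: truthful gives $0, deviation gives −$16.8 → loss $16.8.
$2029.2: truthful gives $0, deviation gives −$57.7 → loss $57.7.
$2550.8: truthful gives $0, deviation gives −$579.3 → loss $579.3.
$521.5: same outcome either way → loss $0.
$2241.9: truthful gives $0, deviation gives −$270.4 → loss $270.4.
Maximum loss: $579.3.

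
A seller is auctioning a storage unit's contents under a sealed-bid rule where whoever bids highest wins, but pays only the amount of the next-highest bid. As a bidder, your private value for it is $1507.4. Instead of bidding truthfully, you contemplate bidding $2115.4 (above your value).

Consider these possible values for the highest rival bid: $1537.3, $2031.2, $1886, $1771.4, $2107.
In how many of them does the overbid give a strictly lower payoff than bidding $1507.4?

5

The deviation hurts exactly when the highest competing bid lies strictly between $1507.4 and $2115.4 — overbidding then wins at a price above your value.
$1537.3: inside the interval → strictly worse (loss $29.9).
$2031.2: inside the interval → strictly worse (loss $523.8).
$1886: inside the interval → strictly worse (loss $378.6).
$1771.4: inside the interval → strictly worse (loss $264).
$2107: inside the interval → strictly worse (loss $599.6).
Count: 5.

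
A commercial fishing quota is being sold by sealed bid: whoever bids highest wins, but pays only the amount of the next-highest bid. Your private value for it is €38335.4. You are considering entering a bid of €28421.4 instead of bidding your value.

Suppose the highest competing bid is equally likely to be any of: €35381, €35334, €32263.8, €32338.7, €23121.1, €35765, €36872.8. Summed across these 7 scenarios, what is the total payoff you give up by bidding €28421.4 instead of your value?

The deviation costs you only when the competing bid falls strictly between €28421.4 and €38335.4; elsewhere both bids give the same outcome.
€35381: truthful payoff €2954.4, deviation payoff €0 → loss €2954.4.
€35334: truthful payoff €3001.4, deviation payoff €0 → loss €3001.4.
€32263.8: truthful payoff €6071.6, deviation payoff €0 → loss €6071.6.
€32338.7: truthful payoff €5996.7, deviation payoff €0 → loss €5996.7.
€23121.1: outcomes coincide → loss €0.
€35765: truthful payoff €2570.4, deviation payoff €0 → loss €2570.4.
€36872.8: truthful payoff €1462.6, deviation payoff €0 → loss €1462.6.
Total loss = €2954.4 + €3001.4 + €6071.6 + €5996.7 + €2570.4 + €1462.6 = €22057.1.

€22057.1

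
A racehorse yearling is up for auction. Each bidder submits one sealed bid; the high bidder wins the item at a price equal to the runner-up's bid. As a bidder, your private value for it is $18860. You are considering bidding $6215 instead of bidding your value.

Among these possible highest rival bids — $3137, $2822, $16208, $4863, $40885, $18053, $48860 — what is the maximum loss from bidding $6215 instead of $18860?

$3137: same outcome either way → loss $0.
$2822: same outcome either way → loss $0.
$16208: truthful gives $2652, deviation gives $0 → loss $2652.
$4863: same outcome either way → loss $0.
$40885: same outcome either way → loss $0.
$18053: truthful gives $807, deviation gives $0 → loss $807.
$48860: same outcome either way → loss $0.
Maximum loss: $2652.

$2652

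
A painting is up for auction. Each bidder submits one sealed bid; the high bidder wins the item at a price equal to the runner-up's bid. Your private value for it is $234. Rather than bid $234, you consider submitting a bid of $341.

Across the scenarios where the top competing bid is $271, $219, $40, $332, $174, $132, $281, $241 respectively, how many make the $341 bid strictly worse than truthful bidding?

The deviation hurts exactly when the highest competing bid lies strictly between $234 and $341 — overbidding then wins at a price above your value.
$271: inside the interval → strictly worse (loss $37).
$219: below both → same outcome either way.
$40: below both → same outcome either way.
$332: inside the interval → strictly worse (loss $98).
$174: below both → same outcome either way.
$132: below both → same outcome either way.
$281: inside the interval → strictly worse (loss $47).
$241: inside the interval → strictly worse (loss $7).
Count: 4.

4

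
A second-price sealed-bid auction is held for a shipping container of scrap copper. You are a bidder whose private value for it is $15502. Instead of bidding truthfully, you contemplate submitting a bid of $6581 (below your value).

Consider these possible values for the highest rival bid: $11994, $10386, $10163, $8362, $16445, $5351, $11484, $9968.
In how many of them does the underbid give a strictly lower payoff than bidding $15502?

6

The deviation hurts exactly when the highest competing bid lies strictly between $6581 and $15502 — underbidding then forfeits a profitable win.
$11994: inside the interval → strictly worse (loss $3508).
$10386: inside the interval → strictly worse (loss $5116).
$10163: inside the interval → strictly worse (loss $5339).
$8362: inside the interval → strictly worse (loss $7140).
$16445: above both → same outcome either way.
$5351: below both → same outcome either way.
$11484: inside the interval → strictly worse (loss $4018).
$9968: inside the interval → strictly worse (loss $5534).
Count: 6.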